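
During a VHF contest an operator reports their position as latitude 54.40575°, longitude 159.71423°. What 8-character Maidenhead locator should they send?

QO94uj57

Shift to the Maidenhead origin (180°W, 90°S): lon 339.71423, lat 144.40575.
Field: 339.71423/20 → 16 → Q, 144.40575/10 → 14 → O; chars QO.
Square: 19.71423/2 → 9, 4.40575/1 → 4; chars 94.
Subsquare: 1.71423/0.0833333 → 20 → u, 0.40575/0.0416667 → 9 → j; chars uj.
Extended square: 0.04756/0.00833333 → 5, 0.03075/0.00416667 → 7; chars 57.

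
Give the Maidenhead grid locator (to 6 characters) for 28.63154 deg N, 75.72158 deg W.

Shift to the Maidenhead origin (180°W, 90°S): lon 104.2784, lat 118.6315.
Field: lon ⌊104.2784/20⌋ = 5 → F; lat ⌊118.6315/10⌋ = 11 → L.
Square: lon ⌊4.2784/2⌋ = 2; lat ⌊8.6315/1⌋ = 8.
Subsquare: lon ⌊0.2784/0.0833333⌋ = 3 → d; lat ⌊0.6315/0.0416667⌋ = 15 → p.

FL28dp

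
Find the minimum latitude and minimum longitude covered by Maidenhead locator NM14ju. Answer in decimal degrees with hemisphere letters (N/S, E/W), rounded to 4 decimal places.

34.8333° N, 82.7500° E

Field N=13, M=12: +13·20° lon, +12·10° lat → SW at lon 80°, lat 30°.
Square 1, 4: +1·2° lon, +4·1° lat → SW at lon 82°, lat 34°.
Subsquare j=9, u=20: +9·0.0833333° lon, +20·0.0416667° lat → SW at lon 82.75°, lat 34.8333°.
latitude 34.8333° N, longitude 82.7500° E.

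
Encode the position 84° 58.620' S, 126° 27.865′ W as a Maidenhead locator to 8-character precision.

Offset from 180°W / 90°S: lon 53.53558°, lat 5.02300°.
Field: 53.53558/20 → 2 → C, 5.02300/10 → 0 → A; chars CA.
Square: 13.53558/2 → 6, 5.02300/1 → 5; chars 65.
Subsquare: 1.53558/0.0833333 → 18 → s, 0.02300/0.0416667 → 0 → a; chars sa.
Extended square: 0.03558/0.00833333 → 4, 0.02300/0.00416667 → 5; chars 45.

CA65sa45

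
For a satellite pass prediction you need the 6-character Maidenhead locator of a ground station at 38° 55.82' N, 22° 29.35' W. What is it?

HM88sw

Offset from 180°W / 90°S: lon 157.5108°, lat 128.9303°.
Field: 157.5108/20 → 7 → H, 128.9303/10 → 12 → M; chars HM.
Square: 17.5108/2 → 8, 8.9303/1 → 8; chars 88.
Subsquare: 1.5108/0.0833333 → 18 → s, 0.9303/0.0416667 → 22 → w; chars sw.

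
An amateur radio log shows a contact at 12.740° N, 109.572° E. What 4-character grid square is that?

Shift to the Maidenhead origin (180°W, 90°S): lon 289.57, lat 102.74.
Field (20°×10°, letters A–R): 289.57/20 → 14 → O, 102.74/10 → 10 → K; chars OK.
Square (2°×1°, digits 0–9): 9.57/2 → 4, 2.74/1 → 2; chars 42.

OK42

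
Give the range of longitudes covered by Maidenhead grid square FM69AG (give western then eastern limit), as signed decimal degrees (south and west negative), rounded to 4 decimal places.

-68.0000, -67.9167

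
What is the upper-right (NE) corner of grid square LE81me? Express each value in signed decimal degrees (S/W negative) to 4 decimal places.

Field L=11, E=4: +11·20° lon, +4·10° lat → SW at lon 40°, lat -50°.
Square 8, 1: +8·2° lon, +1·1° lat → SW at lon 56°, lat -49°.
Subsquare m=12, e=4: +12·0.0833333° lon, +4·0.0416667° lat → SW at lon 57°, lat -48.8333°.
Cell spans 0.0833333° lon × 0.0416667° lat. NE corner is SW corner plus one full cell.
latitude -48.7917, longitude 57.0833.

-48.7917, 57.0833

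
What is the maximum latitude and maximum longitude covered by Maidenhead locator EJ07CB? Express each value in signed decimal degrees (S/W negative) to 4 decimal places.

7.0833, -99.7500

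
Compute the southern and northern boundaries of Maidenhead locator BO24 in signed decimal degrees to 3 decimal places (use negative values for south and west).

54.000, 55.000

Field B=1, O=14: +1·20° lon, +14·10° lat → SW at lon -160°, lat 50°.
Square 2, 4: +2·2° lon, +4·1° lat → SW at lon -156°, lat 54°.
Cell spans 2° lon × 1° lat.
south 54.000, north 55.000.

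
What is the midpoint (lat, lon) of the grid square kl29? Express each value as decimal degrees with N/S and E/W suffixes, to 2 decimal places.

Field K=10, L=11: +10·20° lon, +11·10° lat → SW at lon 20°, lat 20°.
Square 2, 9: +2·2° lon, +9·1° lat → SW at lon 24°, lat 29°.
Cell spans 2° lon × 1° lat. Centre is SW corner plus half of each.
latitude 29.50° N, longitude 25.00° E.

29.50° N, 25.00° E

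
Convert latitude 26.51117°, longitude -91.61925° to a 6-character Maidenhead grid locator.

Shift to the Maidenhead origin (180°W, 90°S): lon 88.3808, lat 116.5112.
Field: lon ⌊88.3808/20⌋ = 4 → E; lat ⌊116.5112/10⌋ = 11 → L.
Square: lon ⌊8.3808/2⌋ = 4; lat ⌊6.5112/1⌋ = 6.
Subsquare: lon ⌊0.3808/0.0833333⌋ = 4 → e; lat ⌊0.5112/0.0416667⌋ = 12 → m.

EL46em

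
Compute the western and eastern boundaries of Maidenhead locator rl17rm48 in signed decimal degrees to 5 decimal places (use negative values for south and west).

Field R=17, L=11: +17·20° lon, +11·10° lat → SW at lon 160°, lat 20°.
Square 1, 7: +1·2° lon, +7·1° lat → SW at lon 162°, lat 27°.
Subsquare r=17, m=12: +17·0.0833333° lon, +12·0.0416667° lat → SW at lon 163.417°, lat 27.5°.
Extended square 4, 8: +4·0.00833333° lon, +8·0.00416667° lat → SW at lon 163.45°, lat 27.5333°.
Cell spans 0.00833333° lon × 0.00416667° lat.
west 163.45000, east 163.45833.

163.45000, 163.45833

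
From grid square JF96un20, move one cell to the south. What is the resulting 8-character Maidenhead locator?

Latitude extended square 0; −1 → -1, wraps to 9, carry into subsquare.
Latitude subsquare n = 13; −1 → 12 = m.
The longitude characters are unchanged.

JF96um29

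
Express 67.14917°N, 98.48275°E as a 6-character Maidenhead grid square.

Shift to the Maidenhead origin (180°W, 90°S): lon 278.4828, lat 157.1492.
Field (20°×10°, letters A–R): lon ⌊278.4828/20⌋ = 13 → N; lat ⌊157.1492/10⌋ = 15 → P.
Square (2°×1°, digits 0–9): lon ⌊18.4828/2⌋ = 9; lat ⌊7.1492/1⌋ = 7.
Subsquare (5′×2.5′, letters a–x): lon ⌊0.4828/0.0833333⌋ = 5 → f; lat ⌊0.1492/0.0416667⌋ = 3 → d.

NP97fd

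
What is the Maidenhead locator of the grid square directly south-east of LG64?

LG73

Longitude square 6; +1 → 7.
Latitude square 4; −1 → 3.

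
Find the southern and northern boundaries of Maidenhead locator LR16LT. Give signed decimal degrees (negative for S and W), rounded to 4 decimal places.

86.7917, 86.8333

Field L=11, R=17: +11·20° lon, +17·10° lat → SW at lon 40°, lat 80°.
Square 1, 6: +1·2° lon, +6·1° lat → SW at lon 42°, lat 86°.
Subsquare l=11, t=19: +11·0.0833333° lon, +19·0.0416667° lat → SW at lon 42.9167°, lat 86.7917°.
Cell spans 0.0833333° lon × 0.0416667° lat.
south 86.7917, north 86.8333.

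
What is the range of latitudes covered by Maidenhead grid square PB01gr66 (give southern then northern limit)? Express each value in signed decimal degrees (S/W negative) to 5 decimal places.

Field P=15, B=1: +15·20° lon, +1·10° lat → SW at lon 120°, lat -80°.
Square 0, 1: +0·2° lon, +1·1° lat → SW at lon 120°, lat -79°.
Subsquare g=6, r=17: +6·0.0833333° lon, +17·0.0416667° lat → SW at lon 120.5°, lat -78.2917°.
Extended square 6, 6: +6·0.00833333° lon, +6·0.00416667° lat → SW at lon 120.55°, lat -78.2667°.
Cell spans 0.00833333° lon × 0.00416667° lat.
south -78.26667, north -78.26250.

-78.26667, -78.26250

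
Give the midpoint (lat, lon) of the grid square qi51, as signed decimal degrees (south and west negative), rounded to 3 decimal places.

-8.500, 151.000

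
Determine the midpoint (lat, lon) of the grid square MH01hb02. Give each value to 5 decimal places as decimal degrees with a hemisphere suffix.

Field M=12, H=7: +12·20° lon, +7·10° lat → SW at lon 60°, lat -20°.
Square 0, 1: +0·2° lon, +1·1° lat → SW at lon 60°, lat -19°.
Subsquare h=7, b=1: +7·0.0833333° lon, +1·0.0416667° lat → SW at lon 60.5833°, lat -18.9583°.
Extended square 0, 2: +0·0.00833333° lon, +2·0.00416667° lat → SW at lon 60.5833°, lat -18.95°.
Cell spans 0.00833333° lon × 0.00416667° lat. Centre is SW corner plus half of each.
latitude 18.94792° S, longitude 60.58750° E.

18.94792° S, 60.58750° E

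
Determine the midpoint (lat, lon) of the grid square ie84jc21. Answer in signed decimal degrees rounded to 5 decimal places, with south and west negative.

-45.91042, -3.22917

Field I=8, E=4: +8·20° lon, +4·10° lat → SW at lon -20°, lat -50°.
Square 8, 4: +8·2° lon, +4·1° lat → SW at lon -4°, lat -46°.
Subsquare j=9, c=2: +9·0.0833333° lon, +2·0.0416667° lat → SW at lon -3.25°, lat -45.9167°.
Extended square 2, 1: +2·0.00833333° lon, +1·0.00416667° lat → SW at lon -3.23333°, lat -45.9125°.
Cell spans 0.00833333° lon × 0.00416667° lat. Centre is SW corner plus half of each.
latitude -45.91042, longitude -3.22917.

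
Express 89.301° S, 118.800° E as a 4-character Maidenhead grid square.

Offset from 180°W / 90°S: lon 298.80°, lat 0.70°.
Field: lon ⌊298.80/20⌋ = 14 → O; lat ⌊0.70/10⌋ = 0 → A.
Square: lon ⌊18.80/2⌋ = 9; lat ⌊0.70/1⌋ = 0.

OA90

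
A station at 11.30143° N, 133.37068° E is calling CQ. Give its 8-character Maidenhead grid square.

Add 180° to longitude and 90° to latitude: 313.37068, 101.30143.
Field (20°×10°, letters A–R): lon ⌊313.37068/20⌋ = 15 → P; lat ⌊101.30143/10⌋ = 10 → K.
Square (2°×1°, digits 0–9): lon ⌊13.37068/2⌋ = 6; lat ⌊1.30143/1⌋ = 1.
Subsquare (5′×2.5′, letters a–x): lon ⌊1.37068/0.0833333⌋ = 16 → q; lat ⌊0.30143/0.0416667⌋ = 7 → h.
Extended square (30″×15″, digits 0–9): lon ⌊0.03735/0.00833333⌋ = 4; lat ⌊0.00976/0.00416667⌋ = 2.

PK61qh42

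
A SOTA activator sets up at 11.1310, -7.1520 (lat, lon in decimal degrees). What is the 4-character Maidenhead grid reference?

IK61

Add 180° to longitude and 90° to latitude: 172.85, 101.13.
Field: lon ⌊172.85/20⌋ = 8 → I; lat ⌊101.13/10⌋ = 10 → K.
Square: lon ⌊12.85/2⌋ = 6; lat ⌊1.13/1⌋ = 1.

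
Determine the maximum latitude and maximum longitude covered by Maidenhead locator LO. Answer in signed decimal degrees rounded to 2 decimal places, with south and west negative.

60.00, 60.00

Field L=11, O=14: +11·20° lon, +14·10° lat → SW at lon 40°, lat 50°.
Cell spans 20° lon × 10° lat. NE corner is SW corner plus one full cell.
latitude 60.00, longitude 60.00.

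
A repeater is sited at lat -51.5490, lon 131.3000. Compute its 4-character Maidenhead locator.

PD58

Shift to the Maidenhead origin (180°W, 90°S): lon 311.30, lat 38.45.
Field: 311.30/20 → 15 → P, 38.45/10 → 3 → D; chars PD.
Square: 11.30/2 → 5, 8.45/1 → 8; chars 58.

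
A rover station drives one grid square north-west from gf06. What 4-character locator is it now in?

FF97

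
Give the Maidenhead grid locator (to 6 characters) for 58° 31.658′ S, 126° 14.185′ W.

Add 180° to longitude and 90° to latitude: 53.7636, 31.4724.
Field: 53.7636/20 → 2 → C, 31.4724/10 → 3 → D; chars CD.
Square: 13.7636/2 → 6, 1.4724/1 → 1; chars 61.
Subsquare: 1.7636/0.0833333 → 21 → v, 0.4724/0.0416667 → 11 → l; chars vl.

CD61vl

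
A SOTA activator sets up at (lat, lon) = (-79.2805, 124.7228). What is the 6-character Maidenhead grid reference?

PB20ir

Offset from 180°W / 90°S: lon 304.7228°, lat 10.7195°.
Field: 304.7228/20 → 15 → P, 10.7195/10 → 1 → B; chars PB.
Square: 4.7228/2 → 2, 0.7195/1 → 0; chars 20.
Subsquare: 0.7228/0.0833333 → 8 → i, 0.7195/0.0416667 → 17 → r; chars ir.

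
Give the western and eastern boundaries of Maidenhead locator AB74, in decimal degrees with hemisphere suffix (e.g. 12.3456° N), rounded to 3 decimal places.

166.000° W, 164.000° W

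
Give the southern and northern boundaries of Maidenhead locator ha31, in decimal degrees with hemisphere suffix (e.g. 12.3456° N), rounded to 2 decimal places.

Field H=7, A=0: +7·20° lon, +0·10° lat → SW at lon -40°, lat -90°.
Square 3, 1: +3·2° lon, +1·1° lat → SW at lon -34°, lat -89°.
Cell spans 2° lon × 1° lat.
south 89.00° S, north 88.00° S.

89.00° S, 88.00° S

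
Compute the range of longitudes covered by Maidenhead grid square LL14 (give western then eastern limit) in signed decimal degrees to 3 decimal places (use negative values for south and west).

Field L=11, L=11: +11·20° lon, +11·10° lat → SW at lon 40°, lat 20°.
Square 1, 4: +1·2° lon, +4·1° lat → SW at lon 42°, lat 24°.
Cell spans 2° lon × 1° lat.
west 42.000, east 44.000.

42.000, 44.000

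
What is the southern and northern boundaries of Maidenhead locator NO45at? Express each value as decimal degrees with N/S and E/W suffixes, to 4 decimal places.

55.7917° N, 55.8333° N

Field N=13, O=14: +13·20° lon, +14·10° lat → SW at lon 80°, lat 50°.
Square 4, 5: +4·2° lon, +5·1° lat → SW at lon 88°, lat 55°.
Subsquare a=0, t=19: +0·0.0833333° lon, +19·0.0416667° lat → SW at lon 88°, lat 55.7917°.
Cell spans 0.0833333° lon × 0.0416667° lat.
south 55.7917° N, north 55.8333° N.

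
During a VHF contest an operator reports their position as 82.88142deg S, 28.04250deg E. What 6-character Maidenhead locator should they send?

Offset from 180°W / 90°S: lon 208.0425°, lat 7.1186°.
Field (20°×10°, letters A–R): lon ⌊208.0425/20⌋ = 10 → K; lat ⌊7.1186/10⌋ = 0 → A.
Square (2°×1°, digits 0–9): lon ⌊8.0425/2⌋ = 4; lat ⌊7.1186/1⌋ = 7.
Subsquare (5′×2.5′, letters a–x): lon ⌊0.0425/0.0833333⌋ = 0 → a; lat ⌊0.1186/0.0416667⌋ = 2 → c.

KA47ac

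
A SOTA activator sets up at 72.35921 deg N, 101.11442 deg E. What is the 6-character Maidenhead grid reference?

Shift to the Maidenhead origin (180°W, 90°S): lon 281.1144, lat 162.3592.
Field: lon ⌊281.1144/20⌋ = 14 → O; lat ⌊162.3592/10⌋ = 16 → Q.
Square: lon ⌊1.1144/2⌋ = 0; lat ⌊2.3592/1⌋ = 2.
Subsquare: lon ⌊1.1144/0.0833333⌋ = 13 → n; lat ⌊0.3592/0.0416667⌋ = 8 → i.

OQ02ni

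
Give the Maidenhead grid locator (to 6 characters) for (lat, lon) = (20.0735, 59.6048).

LL90tb

Add 180° to longitude and 90° to latitude: 239.6048, 110.0735.
Field: lon ⌊239.6048/20⌋ = 11 → L; lat ⌊110.0735/10⌋ = 11 → L.
Square: lon ⌊19.6048/2⌋ = 9; lat ⌊0.0735/1⌋ = 0.
Subsquare: lon ⌊1.6048/0.0833333⌋ = 19 → t; lat ⌊0.0735/0.0416667⌋ = 1 → b.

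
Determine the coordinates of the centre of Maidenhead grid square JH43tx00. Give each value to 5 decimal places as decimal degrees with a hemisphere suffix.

Field J=9, H=7: +9·20° lon, +7·10° lat → SW at lon 0°, lat -20°.
Square 4, 3: +4·2° lon, +3·1° lat → SW at lon 8°, lat -17°.
Subsquare t=19, x=23: +19·0.0833333° lon, +23·0.0416667° lat → SW at lon 9.58333°, lat -16.0417°.
Extended square 0, 0: +0·0.00833333° lon, +0·0.00416667° lat → SW at lon 9.58333°, lat -16.0417°.
Cell spans 0.00833333° lon × 0.00416667° lat. Centre is SW corner plus half of each.
latitude 16.03958° S, longitude 9.58750° E.

16.03958° S, 9.58750° E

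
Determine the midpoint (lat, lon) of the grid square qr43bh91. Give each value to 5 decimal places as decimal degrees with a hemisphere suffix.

Field Q=16, R=17: +16·20° lon, +17·10° lat → SW at lon 140°, lat 80°.
Square 4, 3: +4·2° lon, +3·1° lat → SW at lon 148°, lat 83°.
Subsquare b=1, h=7: +1·0.0833333° lon, +7·0.0416667° lat → SW at lon 148.083°, lat 83.2917°.
Extended square 9, 1: +9·0.00833333° lon, +1·0.00416667° lat → SW at lon 148.158°, lat 83.2958°.
Cell spans 0.00833333° lon × 0.00416667° lat. Centre is SW corner plus half of each.
latitude 83.29792° N, longitude 148.16250° E.

83.29792° N, 148.16250° E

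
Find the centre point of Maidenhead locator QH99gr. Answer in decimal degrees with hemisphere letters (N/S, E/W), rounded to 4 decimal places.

10.2708° S, 158.5417° E

Field Q=16, H=7: +16·20° lon, +7·10° lat → SW at lon 140°, lat -20°.
Square 9, 9: +9·2° lon, +9·1° lat → SW at lon 158°, lat -11°.
Subsquare g=6, r=17: +6·0.0833333° lon, +17·0.0416667° lat → SW at lon 158.5°, lat -10.2917°.
Cell spans 0.0833333° lon × 0.0416667° lat. Centre is SW corner plus half of each.
latitude 10.2708° S, longitude 158.5417° E.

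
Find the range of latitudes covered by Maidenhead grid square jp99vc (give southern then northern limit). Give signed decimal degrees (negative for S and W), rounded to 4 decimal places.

Field J=9, P=15: +9·20° lon, +15·10° lat → SW at lon 0°, lat 60°.
Square 9, 9: +9·2° lon, +9·1° lat → SW at lon 18°, lat 69°.
Subsquare v=21, c=2: +21·0.0833333° lon, +2·0.0416667° lat → SW at lon 19.75°, lat 69.0833°.
Cell spans 0.0833333° lon × 0.0416667° lat.
south 69.0833, north 69.1250.

69.0833, 69.1250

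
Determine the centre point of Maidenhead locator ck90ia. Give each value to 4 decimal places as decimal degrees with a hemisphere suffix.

10.0208° N, 121.2917° W

Field C=2, K=10: +2·20° lon, +10·10° lat → SW at lon -140°, lat 10°.
Square 9, 0: +9·2° lon, +0·1° lat → SW at lon -122°, lat 10°.
Subsquare i=8, a=0: +8·0.0833333° lon, +0·0.0416667° lat → SW at lon -121.333°, lat 10°.
Cell spans 0.0833333° lon × 0.0416667° lat. Centre is SW corner plus half of each.
latitude 10.0208° N, longitude 121.2917° W.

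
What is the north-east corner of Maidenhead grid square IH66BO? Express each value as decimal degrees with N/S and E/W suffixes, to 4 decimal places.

Field I=8, H=7: +8·20° lon, +7·10° lat → SW at lon -20°, lat -20°.
Square 6, 6: +6·2° lon, +6·1° lat → SW at lon -8°, lat -14°.
Subsquare b=1, o=14: +1·0.0833333° lon, +14·0.0416667° lat → SW at lon -7.91667°, lat -13.4167°.
Cell spans 0.0833333° lon × 0.0416667° lat. NE corner is SW corner plus one full cell.
latitude 13.3750° S, longitude 7.8333° W.

13.3750° S, 7.8333° W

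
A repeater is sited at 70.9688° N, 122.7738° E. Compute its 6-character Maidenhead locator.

PQ10jx

Shift to the Maidenhead origin (180°W, 90°S): lon 302.7738, lat 160.9688.
Field: lon ⌊302.7738/20⌋ = 15 → P; lat ⌊160.9688/10⌋ = 16 → Q.
Square: lon ⌊2.7738/2⌋ = 1; lat ⌊0.9688/1⌋ = 0.
Subsquare: lon ⌊0.7738/0.0833333⌋ = 9 → j; lat ⌊0.9688/0.0416667⌋ = 23 → x.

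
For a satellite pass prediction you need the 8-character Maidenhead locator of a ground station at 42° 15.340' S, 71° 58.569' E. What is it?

ME57xr78

Shift to the Maidenhead origin (180°W, 90°S): lon 251.97615, lat 47.74433.
Field (20°×10°, letters A–R): 251.97615/20 → 12 → M, 47.74433/10 → 4 → E; chars ME.
Square (2°×1°, digits 0–9): 11.97615/2 → 5, 7.74433/1 → 7; chars 57.
Subsquare (5′×2.5′, letters a–x): 1.97615/0.0833333 → 23 → x, 0.74433/0.0416667 → 17 → r; chars xr.
Extended square (30″×15″, digits 0–9): 0.05948/0.00833333 → 7, 0.03600/0.00416667 → 8; chars 78.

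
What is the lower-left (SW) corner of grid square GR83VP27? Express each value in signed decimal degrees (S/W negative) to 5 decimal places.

83.65417, -42.23333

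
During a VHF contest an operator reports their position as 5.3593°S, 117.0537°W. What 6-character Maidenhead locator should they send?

DI14lp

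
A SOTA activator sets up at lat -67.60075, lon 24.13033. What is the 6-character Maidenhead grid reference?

KC22bj

Add 180° to longitude and 90° to latitude: 204.1303, 22.3992.
Field (20°×10°, letters A–R): 204.1303/20 → 10 → K, 22.3992/10 → 2 → C; chars KC.
Square (2°×1°, digits 0–9): 4.1303/2 → 2, 2.3992/1 → 2; chars 22.
Subsquare (5′×2.5′, letters a–x): 0.1303/0.0833333 → 1 → b, 0.3992/0.0416667 → 9 → j; chars bj.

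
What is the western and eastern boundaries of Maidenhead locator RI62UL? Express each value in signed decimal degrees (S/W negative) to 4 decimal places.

173.6667, 173.7500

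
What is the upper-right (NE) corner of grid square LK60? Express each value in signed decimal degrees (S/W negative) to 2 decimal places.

11.00, 54.00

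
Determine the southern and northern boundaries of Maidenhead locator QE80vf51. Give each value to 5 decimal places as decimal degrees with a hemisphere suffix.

49.78750° S, 49.78333° S

Field Q=16, E=4: +16·20° lon, +4·10° lat → SW at lon 140°, lat -50°.
Square 8, 0: +8·2° lon, +0·1° lat → SW at lon 156°, lat -50°.
Subsquare v=21, f=5: +21·0.0833333° lon, +5·0.0416667° lat → SW at lon 157.75°, lat -49.7917°.
Extended square 5, 1: +5·0.00833333° lon, +1·0.00416667° lat → SW at lon 157.792°, lat -49.7875°.
Cell spans 0.00833333° lon × 0.00416667° lat.
south 49.78750° S, north 49.78333° S.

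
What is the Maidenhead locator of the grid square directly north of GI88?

Latitude square 8; +1 → 9.
The longitude characters are unchanged.

GI89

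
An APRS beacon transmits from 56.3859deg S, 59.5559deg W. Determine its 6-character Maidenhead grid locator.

Shift to the Maidenhead origin (180°W, 90°S): lon 120.4441, lat 33.6141.
Field (20°×10°, letters A–R): lon ⌊120.4441/20⌋ = 6 → G; lat ⌊33.6141/10⌋ = 3 → D.
Square (2°×1°, digits 0–9): lon ⌊0.4441/2⌋ = 0; lat ⌊3.6141/1⌋ = 3.
Subsquare (5′×2.5′, letters a–x): lon ⌊0.4441/0.0833333⌋ = 5 → f; lat ⌊0.6141/0.0416667⌋ = 14 → o.

GD03fo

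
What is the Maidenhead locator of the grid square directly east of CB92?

DB02

Longitude square 9; +1 → 10, wraps to 0, carry into field.
Longitude field C = 2; +1 → 3 = D.
The latitude characters are unchanged.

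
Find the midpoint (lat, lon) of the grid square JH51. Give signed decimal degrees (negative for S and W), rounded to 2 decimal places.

Field J=9, H=7: +9·20° lon, +7·10° lat → SW at lon 0°, lat -20°.
Square 5, 1: +5·2° lon, +1·1° lat → SW at lon 10°, lat -19°.
Cell spans 2° lon × 1° lat. Centre is SW corner plus half of each.
latitude -18.50, longitude 11.00.

-18.50, 11.00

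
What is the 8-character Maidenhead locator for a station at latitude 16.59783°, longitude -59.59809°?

GK06eo83

Offset from 180°W / 90°S: lon 120.40191°, lat 106.59783°.
Field: 120.40191/20 → 6 → G, 106.59783/10 → 10 → K; chars GK.
Square: 0.40191/2 → 0, 6.59783/1 → 6; chars 06.
Subsquare: 0.40191/0.0833333 → 4 → e, 0.59783/0.0416667 → 14 → o; chars eo.
Extended square: 0.06858/0.00833333 → 8, 0.01450/0.00416667 → 3; chars 83.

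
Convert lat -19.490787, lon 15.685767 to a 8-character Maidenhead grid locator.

Shift to the Maidenhead origin (180°W, 90°S): lon 195.68577, lat 70.50921.
Field: lon ⌊195.68577/20⌋ = 9 → J; lat ⌊70.50921/10⌋ = 7 → H.
Square: lon ⌊15.68577/2⌋ = 7; lat ⌊0.50921/1⌋ = 0.
Subsquare: lon ⌊1.68577/0.0833333⌋ = 20 → u; lat ⌊0.50921/0.0416667⌋ = 12 → m.
Extended square: lon ⌊0.01910/0.00833333⌋ = 2; lat ⌊0.00921/0.00416667⌋ = 2.

JH70um22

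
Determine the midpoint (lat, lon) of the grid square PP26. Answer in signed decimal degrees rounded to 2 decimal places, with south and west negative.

Field P=15, P=15: +15·20° lon, +15·10° lat → SW at lon 120°, lat 60°.
Square 2, 6: +2·2° lon, +6·1° lat → SW at lon 124°, lat 66°.
Cell spans 2° lon × 1° lat. Centre is SW corner plus half of each.
latitude 66.50, longitude 125.00.

66.50, 125.00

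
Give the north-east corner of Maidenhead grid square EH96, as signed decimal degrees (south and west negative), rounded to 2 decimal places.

Field E=4, H=7: +4·20° lon, +7·10° lat → SW at lon -100°, lat -20°.
Square 9, 6: +9·2° lon, +6·1° lat → SW at lon -82°, lat -14°.
Cell spans 2° lon × 1° lat. NE corner is SW corner plus one full cell.
latitude -13.00, longitude -80.00.

-13.00, -80.00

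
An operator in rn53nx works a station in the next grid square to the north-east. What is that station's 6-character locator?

RN54oa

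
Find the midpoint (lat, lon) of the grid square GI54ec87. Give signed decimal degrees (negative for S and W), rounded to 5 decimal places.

Field G=6, I=8: +6·20° lon, +8·10° lat → SW at lon -60°, lat -10°.
Square 5, 4: +5·2° lon, +4·1° lat → SW at lon -50°, lat -6°.
Subsquare e=4, c=2: +4·0.0833333° lon, +2·0.0416667° lat → SW at lon -49.6667°, lat -5.91667°.
Extended square 8, 7: +8·0.00833333° lon, +7·0.00416667° lat → SW at lon -49.6°, lat -5.8875°.
Cell spans 0.00833333° lon × 0.00416667° lat. Centre is SW corner plus half of each.
latitude -5.88542, longitude -49.59583.

-5.88542, -49.59583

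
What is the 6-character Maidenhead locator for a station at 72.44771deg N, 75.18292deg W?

Add 180° to longitude and 90° to latitude: 104.8171, 162.4477.
Field: lon ⌊104.8171/20⌋ = 5 → F; lat ⌊162.4477/10⌋ = 16 → Q.
Square: lon ⌊4.8171/2⌋ = 2; lat ⌊2.4477/1⌋ = 2.
Subsquare: lon ⌊0.8171/0.0833333⌋ = 9 → j; lat ⌊0.4477/0.0416667⌋ = 10 → k.

FQ22jk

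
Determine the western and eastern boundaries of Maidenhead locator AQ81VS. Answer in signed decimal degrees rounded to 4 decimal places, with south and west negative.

-162.2500, -162.1667

Field A=0, Q=16: +0·20° lon, +16·10° lat → SW at lon -180°, lat 70°.
Square 8, 1: +8·2° lon, +1·1° lat → SW at lon -164°, lat 71°.
Subsquare v=21, s=18: +21·0.0833333° lon, +18·0.0416667° lat → SW at lon -162.25°, lat 71.75°.
Cell spans 0.0833333° lon × 0.0416667° lat.
west -162.2500, east -162.1667.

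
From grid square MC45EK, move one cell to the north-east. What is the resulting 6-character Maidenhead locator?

Longitude subsquare e = 4; +1 → 5 = f.
Latitude subsquare k = 10; +1 → 11 = l.

MC45fl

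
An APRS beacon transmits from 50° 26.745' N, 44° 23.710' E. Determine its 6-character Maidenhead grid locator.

LO20ek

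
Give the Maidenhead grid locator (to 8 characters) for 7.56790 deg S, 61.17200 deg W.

Offset from 180°W / 90°S: lon 118.82800°, lat 82.43210°.
Field: lon ⌊118.82800/20⌋ = 5 → F; lat ⌊82.43210/10⌋ = 8 → I.
Square: lon ⌊18.82800/2⌋ = 9; lat ⌊2.43210/1⌋ = 2.
Subsquare: lon ⌊0.82800/0.0833333⌋ = 9 → j; lat ⌊0.43210/0.0416667⌋ = 10 → k.
Extended square: lon ⌊0.07800/0.00833333⌋ = 9; lat ⌊0.01543/0.00416667⌋ = 3.

FI92jk93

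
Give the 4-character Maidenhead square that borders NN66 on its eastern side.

NN76

Longitude square 6; +1 → 7.
The latitude characters are unchanged.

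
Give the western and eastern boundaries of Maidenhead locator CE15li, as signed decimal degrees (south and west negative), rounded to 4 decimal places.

-137.0833, -137.0000

Field C=2, E=4: +2·20° lon, +4·10° lat → SW at lon -140°, lat -50°.
Square 1, 5: +1·2° lon, +5·1° lat → SW at lon -138°, lat -45°.
Subsquare l=11, i=8: +11·0.0833333° lon, +8·0.0416667° lat → SW at lon -137.083°, lat -44.6667°.
Cell spans 0.0833333° lon × 0.0416667° lat.
west -137.0833, east -137.0000.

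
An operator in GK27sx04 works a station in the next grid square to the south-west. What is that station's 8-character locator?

GK27rx93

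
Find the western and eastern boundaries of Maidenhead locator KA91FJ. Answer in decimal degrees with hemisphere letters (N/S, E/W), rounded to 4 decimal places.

38.4167° E, 38.5000° E

Field K=10, A=0: +10·20° lon, +0·10° lat → SW at lon 20°, lat -90°.
Square 9, 1: +9·2° lon, +1·1° lat → SW at lon 38°, lat -89°.
Subsquare f=5, j=9: +5·0.0833333° lon, +9·0.0416667° lat → SW at lon 38.4167°, lat -88.625°.
Cell spans 0.0833333° lon × 0.0416667° lat.
west 38.4167° E, east 38.5000° E.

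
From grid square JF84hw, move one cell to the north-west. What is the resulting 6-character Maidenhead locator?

Longitude subsquare h = 7; −1 → 6 = g.
Latitude subsquare w = 22; +1 → 23 = x.

JF84gx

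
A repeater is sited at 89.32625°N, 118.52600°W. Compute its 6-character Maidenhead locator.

DR09rh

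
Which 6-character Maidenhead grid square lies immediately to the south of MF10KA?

ME19kx

Latitude subsquare a = 0; −1 → -1, wraps to 23 = x, carry into square.
Latitude square 0; −1 → -1, wraps to 9, carry into field.
Latitude field F = 5; −1 → 4 = E.
The longitude characters are unchanged.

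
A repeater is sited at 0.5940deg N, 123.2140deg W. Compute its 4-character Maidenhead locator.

CJ80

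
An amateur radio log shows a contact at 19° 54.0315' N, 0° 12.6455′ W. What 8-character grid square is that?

Shift to the Maidenhead origin (180°W, 90°S): lon 179.78924, lat 109.90053.
Field: lon ⌊179.78924/20⌋ = 8 → I; lat ⌊109.90053/10⌋ = 10 → K.
Square: lon ⌊19.78924/2⌋ = 9; lat ⌊9.90053/1⌋ = 9.
Subsquare: lon ⌊1.78924/0.0833333⌋ = 21 → v; lat ⌊0.90053/0.0416667⌋ = 21 → v.
Extended square: lon ⌊0.03924/0.00833333⌋ = 4; lat ⌊0.02553/0.00416667⌋ = 6.

IK99vv46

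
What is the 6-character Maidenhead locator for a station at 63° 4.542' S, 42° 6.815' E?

LC16bw

Shift to the Maidenhead origin (180°W, 90°S): lon 222.1136, lat 26.9243.
Field: lon ⌊222.1136/20⌋ = 11 → L; lat ⌊26.9243/10⌋ = 2 → C.
Square: lon ⌊2.1136/2⌋ = 1; lat ⌊6.9243/1⌋ = 6.
Subsquare: lon ⌊0.1136/0.0833333⌋ = 1 → b; lat ⌊0.9243/0.0416667⌋ = 22 → w.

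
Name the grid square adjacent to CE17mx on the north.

Latitude subsquare x = 23; +1 → 24, wraps to 0 = a, carry into square.
Latitude square 7; +1 → 8.
The longitude characters are unchanged.

CE18ma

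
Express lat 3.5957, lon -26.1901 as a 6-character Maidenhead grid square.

Shift to the Maidenhead origin (180°W, 90°S): lon 153.8099, lat 93.5957.
Field (20°×10°, letters A–R): lon ⌊153.8099/20⌋ = 7 → H; lat ⌊93.5957/10⌋ = 9 → J.
Square (2°×1°, digits 0–9): lon ⌊13.8099/2⌋ = 6; lat ⌊3.5957/1⌋ = 3.
Subsquare (5′×2.5′, letters a–x): lon ⌊1.8099/0.0833333⌋ = 21 → v; lat ⌊0.5957/0.0416667⌋ = 14 → o.

HJ63vo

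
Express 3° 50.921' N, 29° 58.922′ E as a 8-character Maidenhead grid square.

KJ43xu73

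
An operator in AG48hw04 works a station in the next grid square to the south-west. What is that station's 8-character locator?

AG48gw93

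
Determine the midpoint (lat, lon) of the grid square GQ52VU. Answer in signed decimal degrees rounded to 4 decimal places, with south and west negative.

72.8542, -48.2083

Field G=6, Q=16: +6·20° lon, +16·10° lat → SW at lon -60°, lat 70°.
Square 5, 2: +5·2° lon, +2·1° lat → SW at lon -50°, lat 72°.
Subsquare v=21, u=20: +21·0.0833333° lon, +20·0.0416667° lat → SW at lon -48.25°, lat 72.8333°.
Cell spans 0.0833333° lon × 0.0416667° lat. Centre is SW corner plus half of each.
latitude 72.8542, longitude -48.2083.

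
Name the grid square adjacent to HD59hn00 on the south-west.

Longitude extended square 0; −1 → -1, wraps to 9, carry into subsquare.
Longitude subsquare h = 7; −1 → 6 = g.
Latitude extended square 0; −1 → -1, wraps to 9, carry into subsquare.
Latitude subsquare n = 13; −1 → 12 = m.

HD59gm99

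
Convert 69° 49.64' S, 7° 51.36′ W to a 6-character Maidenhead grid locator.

IC60be

Offset from 180°W / 90°S: lon 172.1440°, lat 20.1727°.
Field: 172.1440/20 → 8 → I, 20.1727/10 → 2 → C; chars IC.
Square: 12.1440/2 → 6, 0.1727/1 → 0; chars 60.
Subsquare: 0.1440/0.0833333 → 1 → b, 0.1727/0.0416667 → 4 → e; chars be.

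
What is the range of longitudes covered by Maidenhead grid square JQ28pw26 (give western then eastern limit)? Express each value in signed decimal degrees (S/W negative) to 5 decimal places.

5.26667, 5.27500

Field J=9, Q=16: +9·20° lon, +16·10° lat → SW at lon 0°, lat 70°.
Square 2, 8: +2·2° lon, +8·1° lat → SW at lon 4°, lat 78°.
Subsquare p=15, w=22: +15·0.0833333° lon, +22·0.0416667° lat → SW at lon 5.25°, lat 78.9167°.
Extended square 2, 6: +2·0.00833333° lon, +6·0.00416667° lat → SW at lon 5.26667°, lat 78.9417°.
Cell spans 0.00833333° lon × 0.00416667° lat.
west 5.26667, east 5.27500.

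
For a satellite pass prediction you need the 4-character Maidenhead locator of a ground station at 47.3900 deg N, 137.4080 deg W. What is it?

CN17

Offset from 180°W / 90°S: lon 42.59°, lat 137.39°.
Field (20°×10°, letters A–R): lon ⌊42.59/20⌋ = 2 → C; lat ⌊137.39/10⌋ = 13 → N.
Square (2°×1°, digits 0–9): lon ⌊2.59/2⌋ = 1; lat ⌊7.39/1⌋ = 7.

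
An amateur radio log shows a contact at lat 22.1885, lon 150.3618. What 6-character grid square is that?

QL52ee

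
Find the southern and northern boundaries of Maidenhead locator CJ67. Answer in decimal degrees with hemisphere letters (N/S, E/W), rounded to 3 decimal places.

Field C=2, J=9: +2·20° lon, +9·10° lat → SW at lon -140°, lat 0°.
Square 6, 7: +6·2° lon, +7·1° lat → SW at lon -128°, lat 7°.
Cell spans 2° lon × 1° lat.
south 7.000° N, north 8.000° N.

7.000° N, 8.000° N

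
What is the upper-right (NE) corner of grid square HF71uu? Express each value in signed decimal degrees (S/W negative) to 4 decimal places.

-38.1250, -24.2500

Field H=7, F=5: +7·20° lon, +5·10° lat → SW at lon -40°, lat -40°.
Square 7, 1: +7·2° lon, +1·1° lat → SW at lon -26°, lat -39°.
Subsquare u=20, u=20: +20·0.0833333° lon, +20·0.0416667° lat → SW at lon -24.3333°, lat -38.1667°.
Cell spans 0.0833333° lon × 0.0416667° lat. NE corner is SW corner plus one full cell.
latitude -38.1250, longitude -24.2500.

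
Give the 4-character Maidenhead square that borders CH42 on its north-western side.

CH33

Longitude square 4; −1 → 3.
Latitude square 2; +1 → 3.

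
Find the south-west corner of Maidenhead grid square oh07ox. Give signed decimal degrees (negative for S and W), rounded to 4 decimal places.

Field O=14, H=7: +14·20° lon, +7·10° lat → SW at lon 100°, lat -20°.
Square 0, 7: +0·2° lon, +7·1° lat → SW at lon 100°, lat -13°.
Subsquare o=14, x=23: +14·0.0833333° lon, +23·0.0416667° lat → SW at lon 101.167°, lat -12.0417°.
latitude -12.0417, longitude 101.1667.

-12.0417, 101.1667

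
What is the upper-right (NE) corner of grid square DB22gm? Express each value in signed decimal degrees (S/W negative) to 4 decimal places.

-77.4583, -115.4167

Field D=3, B=1: +3·20° lon, +1·10° lat → SW at lon -120°, lat -80°.
Square 2, 2: +2·2° lon, +2·1° lat → SW at lon -116°, lat -78°.
Subsquare g=6, m=12: +6·0.0833333° lon, +12·0.0416667° lat → SW at lon -115.5°, lat -77.5°.
Cell spans 0.0833333° lon × 0.0416667° lat. NE corner is SW corner plus one full cell.
latitude -77.4583, longitude -115.4167.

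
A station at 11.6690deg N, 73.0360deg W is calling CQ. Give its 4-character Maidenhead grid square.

FK31

Offset from 180°W / 90°S: lon 106.96°, lat 101.67°.
Field: 106.96/20 → 5 → F, 101.67/10 → 10 → K; chars FK.
Square: 6.96/2 → 3, 1.67/1 → 1; chars 31.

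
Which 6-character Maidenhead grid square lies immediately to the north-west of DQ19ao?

Longitude subsquare a = 0; −1 → -1, wraps to 23 = x, carry into square.
Longitude square 1; −1 → 0.
Latitude subsquare o = 14; +1 → 15 = p.

DQ09xp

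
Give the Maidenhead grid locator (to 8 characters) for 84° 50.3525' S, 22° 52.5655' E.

Add 180° to longitude and 90° to latitude: 202.87609, 5.16079.
Field: lon ⌊202.87609/20⌋ = 10 → K; lat ⌊5.16079/10⌋ = 0 → A.
Square: lon ⌊2.87609/2⌋ = 1; lat ⌊5.16079/1⌋ = 5.
Subsquare: lon ⌊0.87609/0.0833333⌋ = 10 → k; lat ⌊0.16079/0.0416667⌋ = 3 → d.
Extended square: lon ⌊0.04276/0.00833333⌋ = 5; lat ⌊0.03579/0.00416667⌋ = 8.

KA15kd58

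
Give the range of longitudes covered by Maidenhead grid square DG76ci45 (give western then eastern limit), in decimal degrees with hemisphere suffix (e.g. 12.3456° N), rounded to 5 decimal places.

105.80000° W, 105.79167° W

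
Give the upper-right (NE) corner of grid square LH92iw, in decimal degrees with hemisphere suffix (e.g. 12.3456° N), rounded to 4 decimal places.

17.0417° S, 58.7500° E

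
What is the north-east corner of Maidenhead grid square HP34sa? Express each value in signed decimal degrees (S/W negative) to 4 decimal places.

Field H=7, P=15: +7·20° lon, +15·10° lat → SW at lon -40°, lat 60°.
Square 3, 4: +3·2° lon, +4·1° lat → SW at lon -34°, lat 64°.
Subsquare s=18, a=0: +18·0.0833333° lon, +0·0.0416667° lat → SW at lon -32.5°, lat 64°.
Cell spans 0.0833333° lon × 0.0416667° lat. NE corner is SW corner plus one full cell.
latitude 64.0417, longitude -32.4167.

64.0417, -32.4167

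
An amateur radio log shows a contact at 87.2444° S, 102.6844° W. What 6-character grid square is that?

DA82ps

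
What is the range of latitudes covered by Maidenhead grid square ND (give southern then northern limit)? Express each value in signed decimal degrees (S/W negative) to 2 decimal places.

-60.00, -50.00

Field N=13, D=3: +13·20° lon, +3·10° lat → SW at lon 80°, lat -60°.
Cell spans 20° lon × 10° lat.
south -60.00, north -50.00.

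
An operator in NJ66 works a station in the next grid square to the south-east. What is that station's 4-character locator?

NJ75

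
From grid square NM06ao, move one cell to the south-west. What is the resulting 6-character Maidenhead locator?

Longitude subsquare a = 0; −1 → -1, wraps to 23 = x, carry into square.
Longitude square 0; −1 → -1, wraps to 9, carry into field.
Longitude field N = 13; −1 → 12 = M.
Latitude subsquare o = 14; −1 → 13 = n.

MM96xn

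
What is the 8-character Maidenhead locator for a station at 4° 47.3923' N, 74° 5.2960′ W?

Shift to the Maidenhead origin (180°W, 90°S): lon 105.91173, lat 94.78987.
Field: 105.91173/20 → 5 → F, 94.78987/10 → 9 → J; chars FJ.
Square: 5.91173/2 → 2, 4.78987/1 → 4; chars 24.
Subsquare: 1.91173/0.0833333 → 22 → w, 0.78987/0.0416667 → 18 → s; chars ws.
Extended square: 0.07840/0.00833333 → 9, 0.03987/0.00416667 → 9; chars 99.

FJ24ws99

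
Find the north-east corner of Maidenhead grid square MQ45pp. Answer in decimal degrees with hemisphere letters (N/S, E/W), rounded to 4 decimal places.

75.6667° N, 69.3333° E

Field M=12, Q=16: +12·20° lon, +16·10° lat → SW at lon 60°, lat 70°.
Square 4, 5: +4·2° lon, +5·1° lat → SW at lon 68°, lat 75°.
Subsquare p=15, p=15: +15·0.0833333° lon, +15·0.0416667° lat → SW at lon 69.25°, lat 75.625°.
Cell spans 0.0833333° lon × 0.0416667° lat. NE corner is SW corner plus one full cell.
latitude 75.6667° N, longitude 69.3333° E.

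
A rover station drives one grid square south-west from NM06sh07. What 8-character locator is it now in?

NM06rh96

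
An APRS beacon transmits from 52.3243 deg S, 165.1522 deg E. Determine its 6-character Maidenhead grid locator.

RD27nq

Shift to the Maidenhead origin (180°W, 90°S): lon 345.1522, lat 37.6757.
Field (20°×10°, letters A–R): 345.1522/20 → 17 → R, 37.6757/10 → 3 → D; chars RD.
Square (2°×1°, digits 0–9): 5.1522/2 → 2, 7.6757/1 → 7; chars 27.
Subsquare (5′×2.5′, letters a–x): 1.1522/0.0833333 → 13 → n, 0.6757/0.0416667 → 16 → q; chars nq.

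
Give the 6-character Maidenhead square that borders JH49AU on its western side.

Longitude subsquare a = 0; −1 → -1, wraps to 23 = x, carry into square.
Longitude square 4; −1 → 3.
The latitude characters are unchanged.

JH39xu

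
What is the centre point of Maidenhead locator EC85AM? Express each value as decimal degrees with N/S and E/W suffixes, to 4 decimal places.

Field E=4, C=2: +4·20° lon, +2·10° lat → SW at lon -100°, lat -70°.
Square 8, 5: +8·2° lon, +5·1° lat → SW at lon -84°, lat -65°.
Subsquare a=0, m=12: +0·0.0833333° lon, +12·0.0416667° lat → SW at lon -84°, lat -64.5°.
Cell spans 0.0833333° lon × 0.0416667° lat. Centre is SW corner plus half of each.
latitude 64.4792° S, longitude 83.9583° W.

64.4792° S, 83.9583° W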